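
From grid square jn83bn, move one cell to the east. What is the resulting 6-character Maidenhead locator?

JN83cn

Longitude subsquare b = 1; +1 → 2 = c.
The latitude characters are unchanged.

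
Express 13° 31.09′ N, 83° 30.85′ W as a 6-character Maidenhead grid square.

Offset from 180°W / 90°S: lon 96.4858°, lat 103.5182°.
Field: lon ⌊96.4858/20⌋ = 4 → E; lat ⌊103.5182/10⌋ = 10 → K.
Square: lon ⌊16.4858/2⌋ = 8; lat ⌊3.5182/1⌋ = 3.
Subsquare: lon ⌊0.4858/0.0833333⌋ = 5 → f; lat ⌊0.5182/0.0416667⌋ = 12 → m.

EK83fm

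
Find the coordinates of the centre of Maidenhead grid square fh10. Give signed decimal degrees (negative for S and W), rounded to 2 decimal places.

-19.50, -77.00

Field F=5, H=7: +5·20° lon, +7·10° lat → SW at lon -80°, lat -20°.
Square 1, 0: +1·2° lon, +0·1° lat → SW at lon -78°, lat -20°.
Cell spans 2° lon × 1° lat. Centre is SW corner plus half of each.
latitude -19.50, longitude -77.00.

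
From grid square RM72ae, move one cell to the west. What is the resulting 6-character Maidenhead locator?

RM62xe

Longitude subsquare a = 0; −1 → -1, wraps to 23 = x, carry into square.
Longitude square 7; −1 → 6.
The latitude characters are unchanged.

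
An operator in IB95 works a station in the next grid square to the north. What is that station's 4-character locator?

IB96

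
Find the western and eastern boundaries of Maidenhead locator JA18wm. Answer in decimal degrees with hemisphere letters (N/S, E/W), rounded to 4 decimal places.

Field J=9, A=0: +9·20° lon, +0·10° lat → SW at lon 0°, lat -90°.
Square 1, 8: +1·2° lon, +8·1° lat → SW at lon 2°, lat -82°.
Subsquare w=22, m=12: +22·0.0833333° lon, +12·0.0416667° lat → SW at lon 3.83333°, lat -81.5°.
Cell spans 0.0833333° lon × 0.0416667° lat.
west 3.8333° E, east 3.9167° E.

3.8333° E, 3.9167° E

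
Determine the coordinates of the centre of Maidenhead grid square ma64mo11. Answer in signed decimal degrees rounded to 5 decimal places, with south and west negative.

-85.41042, 73.01250

Field M=12, A=0: +12·20° lon, +0·10° lat → SW at lon 60°, lat -90°.
Square 6, 4: +6·2° lon, +4·1° lat → SW at lon 72°, lat -86°.
Subsquare m=12, o=14: +12·0.0833333° lon, +14·0.0416667° lat → SW at lon 73°, lat -85.4167°.
Extended square 1, 1: +1·0.00833333° lon, +1·0.00416667° lat → SW at lon 73.0083°, lat -85.4125°.
Cell spans 0.00833333° lon × 0.00416667° lat. Centre is SW corner plus half of each.
latitude -85.41042, longitude 73.01250.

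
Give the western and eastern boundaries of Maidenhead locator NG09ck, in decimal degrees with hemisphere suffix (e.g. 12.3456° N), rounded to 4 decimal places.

80.1667° E, 80.2500° E

Field N=13, G=6: +13·20° lon, +6·10° lat → SW at lon 80°, lat -30°.
Square 0, 9: +0·2° lon, +9·1° lat → SW at lon 80°, lat -21°.
Subsquare c=2, k=10: +2·0.0833333° lon, +10·0.0416667° lat → SW at lon 80.1667°, lat -20.5833°.
Cell spans 0.0833333° lon × 0.0416667° lat.
west 80.1667° E, east 80.2500° E.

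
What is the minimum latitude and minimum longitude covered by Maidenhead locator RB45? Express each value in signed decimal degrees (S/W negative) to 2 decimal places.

-75.00, 168.00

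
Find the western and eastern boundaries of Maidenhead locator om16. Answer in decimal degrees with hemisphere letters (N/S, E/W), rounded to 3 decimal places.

Field O=14, M=12: +14·20° lon, +12·10° lat → SW at lon 100°, lat 30°.
Square 1, 6: +1·2° lon, +6·1° lat → SW at lon 102°, lat 36°.
Cell spans 2° lon × 1° lat.
west 102.000° E, east 104.000° E.

102.000° E, 104.000° E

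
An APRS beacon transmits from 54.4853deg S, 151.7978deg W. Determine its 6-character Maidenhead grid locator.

BD45cm

Shift to the Maidenhead origin (180°W, 90°S): lon 28.2022, lat 35.5147.
Field: 28.2022/20 → 1 → B, 35.5147/10 → 3 → D; chars BD.
Square: 8.2022/2 → 4, 5.5147/1 → 5; chars 45.
Subsquare: 0.2022/0.0833333 → 2 → c, 0.5147/0.0416667 → 12 → m; chars cm.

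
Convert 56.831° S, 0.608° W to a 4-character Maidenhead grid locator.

ID93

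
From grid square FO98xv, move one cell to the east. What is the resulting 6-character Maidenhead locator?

GO08av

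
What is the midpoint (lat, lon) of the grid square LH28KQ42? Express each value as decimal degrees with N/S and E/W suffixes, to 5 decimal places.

Field L=11, H=7: +11·20° lon, +7·10° lat → SW at lon 40°, lat -20°.
Square 2, 8: +2·2° lon, +8·1° lat → SW at lon 44°, lat -12°.
Subsquare k=10, q=16: +10·0.0833333° lon, +16·0.0416667° lat → SW at lon 44.8333°, lat -11.3333°.
Extended square 4, 2: +4·0.00833333° lon, +2·0.00416667° lat → SW at lon 44.8667°, lat -11.325°.
Cell spans 0.00833333° lon × 0.00416667° lat. Centre is SW corner plus half of each.
latitude 11.32292° S, longitude 44.87083° E.

11.32292° S, 44.87083° E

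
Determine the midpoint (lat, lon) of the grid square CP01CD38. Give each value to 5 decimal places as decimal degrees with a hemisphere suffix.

Field C=2, P=15: +2·20° lon, +15·10° lat → SW at lon -140°, lat 60°.
Square 0, 1: +0·2° lon, +1·1° lat → SW at lon -140°, lat 61°.
Subsquare c=2, d=3: +2·0.0833333° lon, +3·0.0416667° lat → SW at lon -139.833°, lat 61.125°.
Extended square 3, 8: +3·0.00833333° lon, +8·0.00416667° lat → SW at lon -139.808°, lat 61.1583°.
Cell spans 0.00833333° lon × 0.00416667° lat. Centre is SW corner plus half of each.
latitude 61.16042° N, longitude 139.80417° W.

61.16042° N, 139.80417° W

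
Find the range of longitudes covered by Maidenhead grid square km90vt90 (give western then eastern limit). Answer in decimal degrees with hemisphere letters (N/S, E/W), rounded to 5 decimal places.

39.82500° E, 39.83333° E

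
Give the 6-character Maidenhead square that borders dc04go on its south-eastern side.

Longitude subsquare g = 6; +1 → 7 = h.
Latitude subsquare o = 14; −1 → 13 = n.

DC04hn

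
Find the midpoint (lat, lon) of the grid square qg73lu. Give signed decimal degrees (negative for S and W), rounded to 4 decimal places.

-26.1458, 154.9583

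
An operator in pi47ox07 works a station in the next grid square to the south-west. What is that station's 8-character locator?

PI47nx96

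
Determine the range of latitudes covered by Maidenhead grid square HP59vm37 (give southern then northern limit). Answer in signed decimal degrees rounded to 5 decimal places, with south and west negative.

69.52917, 69.53333

Field H=7, P=15: +7·20° lon, +15·10° lat → SW at lon -40°, lat 60°.
Square 5, 9: +5·2° lon, +9·1° lat → SW at lon -30°, lat 69°.
Subsquare v=21, m=12: +21·0.0833333° lon, +12·0.0416667° lat → SW at lon -28.25°, lat 69.5°.
Extended square 3, 7: +3·0.00833333° lon, +7·0.00416667° lat → SW at lon -28.225°, lat 69.5292°.
Cell spans 0.00833333° lon × 0.00416667° lat.
south 69.52917, north 69.53333.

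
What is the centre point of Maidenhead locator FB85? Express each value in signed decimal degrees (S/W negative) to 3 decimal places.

-74.500, -63.000

Field F=5, B=1: +5·20° lon, +1·10° lat → SW at lon -80°, lat -80°.
Square 8, 5: +8·2° lon, +5·1° lat → SW at lon -64°, lat -75°.
Cell spans 2° lon × 1° lat. Centre is SW corner plus half of each.
latitude -74.500, longitude -63.000.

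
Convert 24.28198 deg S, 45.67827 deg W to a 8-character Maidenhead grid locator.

GG75dr82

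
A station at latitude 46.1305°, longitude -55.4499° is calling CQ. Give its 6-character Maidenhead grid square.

GN26gd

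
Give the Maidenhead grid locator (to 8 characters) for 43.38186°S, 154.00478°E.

Add 180° to longitude and 90° to latitude: 334.00478, 46.61814.
Field (20°×10°, letters A–R): 334.00478/20 → 16 → Q, 46.61814/10 → 4 → E; chars QE.
Square (2°×1°, digits 0–9): 14.00478/2 → 7, 6.61814/1 → 6; chars 76.
Subsquare (5′×2.5′, letters a–x): 0.00478/0.0833333 → 0 → a, 0.61814/0.0416667 → 14 → o; chars ao.
Extended square (30″×15″, digits 0–9): 0.00478/0.00833333 → 0, 0.03481/0.00416667 → 8; chars 08.

QE76ao08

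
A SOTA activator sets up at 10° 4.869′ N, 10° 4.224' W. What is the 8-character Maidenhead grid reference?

IK40xb19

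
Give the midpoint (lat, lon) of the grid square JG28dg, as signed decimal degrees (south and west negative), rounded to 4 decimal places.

-21.7292, 4.2917

Field J=9, G=6: +9·20° lon, +6·10° lat → SW at lon 0°, lat -30°.
Square 2, 8: +2·2° lon, +8·1° lat → SW at lon 4°, lat -22°.
Subsquare d=3, g=6: +3·0.0833333° lon, +6·0.0416667° lat → SW at lon 4.25°, lat -21.75°.
Cell spans 0.0833333° lon × 0.0416667° lat. Centre is SW corner plus half of each.
latitude -21.7292, longitude 4.2917.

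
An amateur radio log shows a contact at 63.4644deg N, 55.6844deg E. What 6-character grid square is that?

Offset from 180°W / 90°S: lon 235.6844°, lat 153.4644°.
Field: lon ⌊235.6844/20⌋ = 11 → L; lat ⌊153.4644/10⌋ = 15 → P.
Square: lon ⌊15.6844/2⌋ = 7; lat ⌊3.4644/1⌋ = 3.
Subsquare: lon ⌊1.6844/0.0833333⌋ = 20 → u; lat ⌊0.4644/0.0416667⌋ = 11 → l.

LP73ul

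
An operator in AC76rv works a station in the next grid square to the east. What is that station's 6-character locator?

Longitude subsquare r = 17; +1 → 18 = s.
The latitude characters are unchanged.

AC76sv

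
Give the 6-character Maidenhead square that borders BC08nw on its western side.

Longitude subsquare n = 13; −1 → 12 = m.
The latitude characters are unchanged.

BC08mw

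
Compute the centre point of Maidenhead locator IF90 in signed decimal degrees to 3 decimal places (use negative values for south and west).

-39.500, -1.000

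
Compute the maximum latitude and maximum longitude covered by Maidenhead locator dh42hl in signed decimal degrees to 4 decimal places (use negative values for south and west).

Field D=3, H=7: +3·20° lon, +7·10° lat → SW at lon -120°, lat -20°.
Square 4, 2: +4·2° lon, +2·1° lat → SW at lon -112°, lat -18°.
Subsquare h=7, l=11: +7·0.0833333° lon, +11·0.0416667° lat → SW at lon -111.417°, lat -17.5417°.
Cell spans 0.0833333° lon × 0.0416667° lat. NE corner is SW corner plus one full cell.
latitude -17.5000, longitude -111.3333.

-17.5000, -111.3333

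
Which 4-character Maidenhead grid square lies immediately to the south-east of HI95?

Longitude square 9; +1 → 10, wraps to 0, carry into field.
Longitude field H = 7; +1 → 8 = I.
Latitude square 5; −1 → 4.

II04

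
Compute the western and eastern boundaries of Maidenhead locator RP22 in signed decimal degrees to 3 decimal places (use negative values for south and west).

Field R=17, P=15: +17·20° lon, +15·10° lat → SW at lon 160°, lat 60°.
Square 2, 2: +2·2° lon, +2·1° lat → SW at lon 164°, lat 62°.
Cell spans 2° lon × 1° lat.
west 164.000, east 166.000.

164.000, 166.000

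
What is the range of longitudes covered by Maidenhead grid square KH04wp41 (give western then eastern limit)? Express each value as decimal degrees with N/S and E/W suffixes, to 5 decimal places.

21.86667° E, 21.87500° E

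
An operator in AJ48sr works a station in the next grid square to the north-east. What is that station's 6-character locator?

AJ48ts

Longitude subsquare s = 18; +1 → 19 = t.
Latitude subsquare r = 17; +1 → 18 = s.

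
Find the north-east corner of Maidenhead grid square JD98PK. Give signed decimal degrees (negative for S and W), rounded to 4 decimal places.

Field J=9, D=3: +9·20° lon, +3·10° lat → SW at lon 0°, lat -60°.
Square 9, 8: +9·2° lon, +8·1° lat → SW at lon 18°, lat -52°.
Subsquare p=15, k=10: +15·0.0833333° lon, +10·0.0416667° lat → SW at lon 19.25°, lat -51.5833°.
Cell spans 0.0833333° lon × 0.0416667° lat. NE corner is SW corner plus one full cell.
latitude -51.5417, longitude 19.3333.

-51.5417, 19.3333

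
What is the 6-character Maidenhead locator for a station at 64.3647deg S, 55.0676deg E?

LC75mp

Offset from 180°W / 90°S: lon 235.0676°, lat 25.6353°.
Field (20°×10°, letters A–R): 235.0676/20 → 11 → L, 25.6353/10 → 2 → C; chars LC.
Square (2°×1°, digits 0–9): 15.0676/2 → 7, 5.6353/1 → 5; chars 75.
Subsquare (5′×2.5′, letters a–x): 1.0676/0.0833333 → 12 → m, 0.6353/0.0416667 → 15 → p; chars mp.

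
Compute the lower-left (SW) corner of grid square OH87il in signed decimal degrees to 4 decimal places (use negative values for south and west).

Field O=14, H=7: +14·20° lon, +7·10° lat → SW at lon 100°, lat -20°.
Square 8, 7: +8·2° lon, +7·1° lat → SW at lon 116°, lat -13°.
Subsquare i=8, l=11: +8·0.0833333° lon, +11·0.0416667° lat → SW at lon 116.667°, lat -12.5417°.
latitude -12.5417, longitude 116.6667.

-12.5417, 116.6667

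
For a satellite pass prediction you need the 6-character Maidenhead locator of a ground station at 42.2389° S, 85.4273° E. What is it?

NE27rs

Shift to the Maidenhead origin (180°W, 90°S): lon 265.4273, lat 47.7611.
Field: lon ⌊265.4273/20⌋ = 13 → N; lat ⌊47.7611/10⌋ = 4 → E.
Square: lon ⌊5.4273/2⌋ = 2; lat ⌊7.7611/1⌋ = 7.
Subsquare: lon ⌊1.4273/0.0833333⌋ = 17 → r; lat ⌊0.7611/0.0416667⌋ = 18 → s.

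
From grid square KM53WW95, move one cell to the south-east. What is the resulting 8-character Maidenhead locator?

Longitude extended square 9; +1 → 10, wraps to 0, carry into subsquare.
Longitude subsquare w = 22; +1 → 23 = x.
Latitude extended square 5; −1 → 4.

KM53xw04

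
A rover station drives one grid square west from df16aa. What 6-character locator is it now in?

Longitude subsquare a = 0; −1 → -1, wraps to 23 = x, carry into square.
Longitude square 1; −1 → 0.
The latitude characters are unchanged.

DF06xa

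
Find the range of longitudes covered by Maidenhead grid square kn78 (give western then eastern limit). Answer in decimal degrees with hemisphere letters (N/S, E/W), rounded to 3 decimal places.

34.000° E, 36.000° E

Field K=10, N=13: +10·20° lon, +13·10° lat → SW at lon 20°, lat 40°.
Square 7, 8: +7·2° lon, +8·1° lat → SW at lon 34°, lat 48°.
Cell spans 2° lon × 1° lat.
west 34.000° E, east 36.000° E.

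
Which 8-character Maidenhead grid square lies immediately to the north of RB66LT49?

Latitude extended square 9; +1 → 10, wraps to 0, carry into subsquare.
Latitude subsquare t = 19; +1 → 20 = u.
The longitude characters are unchanged.

RB66lu40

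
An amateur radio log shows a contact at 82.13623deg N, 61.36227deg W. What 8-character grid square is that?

FR92hd62

Offset from 180°W / 90°S: lon 118.63773°, lat 172.13623°.
Field: 118.63773/20 → 5 → F, 172.13623/10 → 17 → R; chars FR.
Square: 18.63773/2 → 9, 2.13623/1 → 2; chars 92.
Subsquare: 0.63773/0.0833333 → 7 → h, 0.13623/0.0416667 → 3 → d; chars hd.
Extended square: 0.05440/0.00833333 → 6, 0.01123/0.00416667 → 2; chars 62.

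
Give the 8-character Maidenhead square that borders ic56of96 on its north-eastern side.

IC56pf07

Longitude extended square 9; +1 → 10, wraps to 0, carry into subsquare.
Longitude subsquare o = 14; +1 → 15 = p.
Latitude extended square 6; +1 → 7.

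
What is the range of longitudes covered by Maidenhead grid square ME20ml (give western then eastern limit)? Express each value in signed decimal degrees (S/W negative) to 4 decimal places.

65.0000, 65.0833

Field M=12, E=4: +12·20° lon, +4·10° lat → SW at lon 60°, lat -50°.
Square 2, 0: +2·2° lon, +0·1° lat → SW at lon 64°, lat -50°.
Subsquare m=12, l=11: +12·0.0833333° lon, +11·0.0416667° lat → SW at lon 65°, lat -49.5417°.
Cell spans 0.0833333° lon × 0.0416667° lat.
west 65.0000, east 65.0833.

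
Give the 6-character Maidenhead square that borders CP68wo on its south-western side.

CP68vn

Longitude subsquare w = 22; −1 → 21 = v.
Latitude subsquare o = 14; −1 → 13 = n.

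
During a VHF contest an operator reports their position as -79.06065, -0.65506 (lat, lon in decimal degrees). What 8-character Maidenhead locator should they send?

IB90qw15

Offset from 180°W / 90°S: lon 179.34494°, lat 10.93935°.
Field: 179.34494/20 → 8 → I, 10.93935/10 → 1 → B; chars IB.
Square: 19.34494/2 → 9, 0.93935/1 → 0; chars 90.
Subsquare: 1.34494/0.0833333 → 16 → q, 0.93935/0.0416667 → 22 → w; chars qw.
Extended square: 0.01161/0.00833333 → 1, 0.02268/0.00416667 → 5; chars 15.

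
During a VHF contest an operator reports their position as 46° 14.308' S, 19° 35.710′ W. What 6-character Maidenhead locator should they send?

IE03es

Shift to the Maidenhead origin (180°W, 90°S): lon 160.4048, lat 43.7615.
Field (20°×10°, letters A–R): lon ⌊160.4048/20⌋ = 8 → I; lat ⌊43.7615/10⌋ = 4 → E.
Square (2°×1°, digits 0–9): lon ⌊0.4048/2⌋ = 0; lat ⌊3.7615/1⌋ = 3.
Subsquare (5′×2.5′, letters a–x): lon ⌊0.4048/0.0833333⌋ = 4 → e; lat ⌊0.7615/0.0416667⌋ = 18 → s.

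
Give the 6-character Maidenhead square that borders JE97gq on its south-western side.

JE97fp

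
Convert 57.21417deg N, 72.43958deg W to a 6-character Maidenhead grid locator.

FO37sf

Offset from 180°W / 90°S: lon 107.5604°, lat 147.2142°.
Field (20°×10°, letters A–R): 107.5604/20 → 5 → F, 147.2142/10 → 14 → O; chars FO.
Square (2°×1°, digits 0–9): 7.5604/2 → 3, 7.2142/1 → 7; chars 37.
Subsquare (5′×2.5′, letters a–x): 1.5604/0.0833333 → 18 → s, 0.2142/0.0416667 → 5 → f; chars sf.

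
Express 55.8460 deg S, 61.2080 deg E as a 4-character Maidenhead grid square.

Offset from 180°W / 90°S: lon 241.21°, lat 34.15°.
Field (20°×10°, letters A–R): 241.21/20 → 12 → M, 34.15/10 → 3 → D; chars MD.
Square (2°×1°, digits 0–9): 1.21/2 → 0, 4.15/1 → 4; chars 04.

MD04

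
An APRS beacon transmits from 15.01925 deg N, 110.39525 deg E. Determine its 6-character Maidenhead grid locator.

Shift to the Maidenhead origin (180°W, 90°S): lon 290.3953, lat 105.0192.
Field: 290.3953/20 → 14 → O, 105.0192/10 → 10 → K; chars OK.
Square: 10.3953/2 → 5, 5.0192/1 → 5; chars 55.
Subsquare: 0.3953/0.0833333 → 4 → e, 0.0192/0.0416667 → 0 → a; chars ea.

OK55ea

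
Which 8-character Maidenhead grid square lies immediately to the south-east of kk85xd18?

KK85xd27

Longitude extended square 1; +1 → 2.
Latitude extended square 8; −1 → 7.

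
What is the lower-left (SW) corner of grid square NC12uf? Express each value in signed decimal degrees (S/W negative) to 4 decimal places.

-67.7917, 83.6667

Field N=13, C=2: +13·20° lon, +2·10° lat → SW at lon 80°, lat -70°.
Square 1, 2: +1·2° lon, +2·1° lat → SW at lon 82°, lat -68°.
Subsquare u=20, f=5: +20·0.0833333° lon, +5·0.0416667° lat → SW at lon 83.6667°, lat -67.7917°.
latitude -67.7917, longitude 83.6667.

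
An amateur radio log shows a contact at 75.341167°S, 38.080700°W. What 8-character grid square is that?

HB04xp08

Offset from 180°W / 90°S: lon 141.91930°, lat 14.65883°.
Field: 141.91930/20 → 7 → H, 14.65883/10 → 1 → B; chars HB.
Square: 1.91930/2 → 0, 4.65883/1 → 4; chars 04.
Subsquare: 1.91930/0.0833333 → 23 → x, 0.65883/0.0416667 → 15 → p; chars xp.
Extended square: 0.00263/0.00833333 → 0, 0.03383/0.00416667 → 8; chars 08.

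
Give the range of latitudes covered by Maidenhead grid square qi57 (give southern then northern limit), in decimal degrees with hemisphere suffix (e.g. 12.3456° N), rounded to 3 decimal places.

Field Q=16, I=8: +16·20° lon, +8·10° lat → SW at lon 140°, lat -10°.
Square 5, 7: +5·2° lon, +7·1° lat → SW at lon 150°, lat -3°.
Cell spans 2° lon × 1° lat.
south 3.000° S, north 2.000° S.

3.000° S, 2.000° S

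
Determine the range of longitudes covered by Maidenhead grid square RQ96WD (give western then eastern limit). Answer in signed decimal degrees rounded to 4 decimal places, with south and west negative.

179.8333, 179.9167

Field R=17, Q=16: +17·20° lon, +16·10° lat → SW at lon 160°, lat 70°.
Square 9, 6: +9·2° lon, +6·1° lat → SW at lon 178°, lat 76°.
Subsquare w=22, d=3: +22·0.0833333° lon, +3·0.0416667° lat → SW at lon 179.833°, lat 76.125°.
Cell spans 0.0833333° lon × 0.0416667° lat.
west 179.8333, east 179.9167.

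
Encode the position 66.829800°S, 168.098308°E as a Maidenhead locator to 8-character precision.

Add 180° to longitude and 90° to latitude: 348.09831, 23.17020.
Field (20°×10°, letters A–R): lon ⌊348.09831/20⌋ = 17 → R; lat ⌊23.17020/10⌋ = 2 → C.
Square (2°×1°, digits 0–9): lon ⌊8.09831/2⌋ = 4; lat ⌊3.17020/1⌋ = 3.
Subsquare (5′×2.5′, letters a–x): lon ⌊0.09831/0.0833333⌋ = 1 → b; lat ⌊0.17020/0.0416667⌋ = 4 → e.
Extended square (30″×15″, digits 0–9): lon ⌊0.01497/0.00833333⌋ = 1; lat ⌊0.00353/0.00416667⌋ = 0.

RC43be10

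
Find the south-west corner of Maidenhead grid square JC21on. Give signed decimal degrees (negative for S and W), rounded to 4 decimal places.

-68.4583, 5.1667

Field J=9, C=2: +9·20° lon, +2·10° lat → SW at lon 0°, lat -70°.
Square 2, 1: +2·2° lon, +1·1° lat → SW at lon 4°, lat -69°.
Subsquare o=14, n=13: +14·0.0833333° lon, +13·0.0416667° lat → SW at lon 5.16667°, lat -68.4583°.
latitude -68.4583, longitude 5.1667.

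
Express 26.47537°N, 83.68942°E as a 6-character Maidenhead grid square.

Offset from 180°W / 90°S: lon 263.6894°, lat 116.4754°.
Field: lon ⌊263.6894/20⌋ = 13 → N; lat ⌊116.4754/10⌋ = 11 → L.
Square: lon ⌊3.6894/2⌋ = 1; lat ⌊6.4754/1⌋ = 6.
Subsquare: lon ⌊1.6894/0.0833333⌋ = 20 → u; lat ⌊0.4754/0.0416667⌋ = 11 → l.

NL16ul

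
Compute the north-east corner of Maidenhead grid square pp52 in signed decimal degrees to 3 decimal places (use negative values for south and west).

63.000, 132.000

Field P=15, P=15: +15·20° lon, +15·10° lat → SW at lon 120°, lat 60°.
Square 5, 2: +5·2° lon, +2·1° lat → SW at lon 130°, lat 62°.
Cell spans 2° lon × 1° lat. NE corner is SW corner plus one full cell.
latitude 63.000, longitude 132.000.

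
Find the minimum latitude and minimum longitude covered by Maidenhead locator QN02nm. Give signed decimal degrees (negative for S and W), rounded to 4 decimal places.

42.5000, 141.0833

Field Q=16, N=13: +16·20° lon, +13·10° lat → SW at lon 140°, lat 40°.
Square 0, 2: +0·2° lon, +2·1° lat → SW at lon 140°, lat 42°.
Subsquare n=13, m=12: +13·0.0833333° lon, +12·0.0416667° lat → SW at lon 141.083°, lat 42.5°.
latitude 42.5000, longitude 141.0833.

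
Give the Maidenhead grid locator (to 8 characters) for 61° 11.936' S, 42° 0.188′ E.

LC18at02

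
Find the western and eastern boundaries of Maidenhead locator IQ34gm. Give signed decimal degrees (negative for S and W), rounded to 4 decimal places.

-13.5000, -13.4167

Field I=8, Q=16: +8·20° lon, +16·10° lat → SW at lon -20°, lat 70°.
Square 3, 4: +3·2° lon, +4·1° lat → SW at lon -14°, lat 74°.
Subsquare g=6, m=12: +6·0.0833333° lon, +12·0.0416667° lat → SW at lon -13.5°, lat 74.5°.
Cell spans 0.0833333° lon × 0.0416667° lat.
west -13.5000, east -13.4167.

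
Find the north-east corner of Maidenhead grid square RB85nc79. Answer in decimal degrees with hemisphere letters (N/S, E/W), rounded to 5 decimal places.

Field R=17, B=1: +17·20° lon, +1·10° lat → SW at lon 160°, lat -80°.
Square 8, 5: +8·2° lon, +5·1° lat → SW at lon 176°, lat -75°.
Subsquare n=13, c=2: +13·0.0833333° lon, +2·0.0416667° lat → SW at lon 177.083°, lat -74.9167°.
Extended square 7, 9: +7·0.00833333° lon, +9·0.00416667° lat → SW at lon 177.142°, lat -74.8792°.
Cell spans 0.00833333° lon × 0.00416667° lat. NE corner is SW corner plus one full cell.
latitude 74.87500° S, longitude 177.15000° E.

74.87500° S, 177.15000° E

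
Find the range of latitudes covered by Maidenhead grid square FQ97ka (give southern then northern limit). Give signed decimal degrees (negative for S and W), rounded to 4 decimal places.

Field F=5, Q=16: +5·20° lon, +16·10° lat → SW at lon -80°, lat 70°.
Square 9, 7: +9·2° lon, +7·1° lat → SW at lon -62°, lat 77°.
Subsquare k=10, a=0: +10·0.0833333° lon, +0·0.0416667° lat → SW at lon -61.1667°, lat 77°.
Cell spans 0.0833333° lon × 0.0416667° lat.
south 77.0000, north 77.0417.

77.0000, 77.0417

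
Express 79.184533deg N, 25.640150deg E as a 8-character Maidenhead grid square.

KQ29te64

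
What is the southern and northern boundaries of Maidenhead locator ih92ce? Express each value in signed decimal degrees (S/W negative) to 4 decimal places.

-17.8333, -17.7917

Field I=8, H=7: +8·20° lon, +7·10° lat → SW at lon -20°, lat -20°.
Square 9, 2: +9·2° lon, +2·1° lat → SW at lon -2°, lat -18°.
Subsquare c=2, e=4: +2·0.0833333° lon, +4·0.0416667° lat → SW at lon -1.83333°, lat -17.8333°.
Cell spans 0.0833333° lon × 0.0416667° lat.
south -17.8333, north -17.7917.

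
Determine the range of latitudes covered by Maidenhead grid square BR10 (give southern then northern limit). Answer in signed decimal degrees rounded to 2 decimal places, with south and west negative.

80.00, 81.00

Field B=1, R=17: +1·20° lon, +17·10° lat → SW at lon -160°, lat 80°.
Square 1, 0: +1·2° lon, +0·1° lat → SW at lon -158°, lat 80°.
Cell spans 2° lon × 1° lat.
south 80.00, north 81.00.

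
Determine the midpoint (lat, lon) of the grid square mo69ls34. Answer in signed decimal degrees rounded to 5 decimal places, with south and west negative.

59.76875, 72.94583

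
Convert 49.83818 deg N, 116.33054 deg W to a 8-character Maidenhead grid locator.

DN19uu01

Shift to the Maidenhead origin (180°W, 90°S): lon 63.66946, lat 139.83818.
Field: 63.66946/20 → 3 → D, 139.83818/10 → 13 → N; chars DN.
Square: 3.66946/2 → 1, 9.83818/1 → 9; chars 19.
Subsquare: 1.66946/0.0833333 → 20 → u, 0.83818/0.0416667 → 20 → u; chars uu.
Extended square: 0.00279/0.00833333 → 0, 0.00485/0.00416667 → 1; chars 01.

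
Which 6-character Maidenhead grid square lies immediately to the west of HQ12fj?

HQ12ej

Longitude subsquare f = 5; −1 → 4 = e.
The latitude characters are unchanged.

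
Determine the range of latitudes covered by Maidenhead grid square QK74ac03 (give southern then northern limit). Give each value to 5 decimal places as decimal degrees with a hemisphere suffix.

Field Q=16, K=10: +16·20° lon, +10·10° lat → SW at lon 140°, lat 10°.
Square 7, 4: +7·2° lon, +4·1° lat → SW at lon 154°, lat 14°.
Subsquare a=0, c=2: +0·0.0833333° lon, +2·0.0416667° lat → SW at lon 154°, lat 14.0833°.
Extended square 0, 3: +0·0.00833333° lon, +3·0.00416667° lat → SW at lon 154°, lat 14.0958°.
Cell spans 0.00833333° lon × 0.00416667° lat.
south 14.09583° N, north 14.10000° N.

14.09583° N, 14.10000° N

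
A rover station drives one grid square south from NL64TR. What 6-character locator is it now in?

NL64tq

Latitude subsquare r = 17; −1 → 16 = q.
The longitude characters are unchanged.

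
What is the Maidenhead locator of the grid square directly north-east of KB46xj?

KB56ak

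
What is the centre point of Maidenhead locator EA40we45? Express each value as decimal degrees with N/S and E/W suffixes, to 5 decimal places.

Field E=4, A=0: +4·20° lon, +0·10° lat → SW at lon -100°, lat -90°.
Square 4, 0: +4·2° lon, +0·1° lat → SW at lon -92°, lat -90°.
Subsquare w=22, e=4: +22·0.0833333° lon, +4·0.0416667° lat → SW at lon -90.1667°, lat -89.8333°.
Extended square 4, 5: +4·0.00833333° lon, +5·0.00416667° lat → SW at lon -90.1333°, lat -89.8125°.
Cell spans 0.00833333° lon × 0.00416667° lat. Centre is SW corner plus half of each.
latitude 89.81042° S, longitude 90.12917° W.

89.81042° S, 90.12917° W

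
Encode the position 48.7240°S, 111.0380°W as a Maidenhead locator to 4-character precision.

DE41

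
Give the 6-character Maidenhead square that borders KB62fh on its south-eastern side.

Longitude subsquare f = 5; +1 → 6 = g.
Latitude subsquare h = 7; −1 → 6 = g.

KB62gg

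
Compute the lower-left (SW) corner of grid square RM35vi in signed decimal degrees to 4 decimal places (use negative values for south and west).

35.3333, 167.7500

Field R=17, M=12: +17·20° lon, +12·10° lat → SW at lon 160°, lat 30°.
Square 3, 5: +3·2° lon, +5·1° lat → SW at lon 166°, lat 35°.
Subsquare v=21, i=8: +21·0.0833333° lon, +8·0.0416667° lat → SW at lon 167.75°, lat 35.3333°.
latitude 35.3333, longitude 167.7500.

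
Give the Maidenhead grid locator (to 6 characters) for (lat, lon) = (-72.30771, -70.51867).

Shift to the Maidenhead origin (180°W, 90°S): lon 109.4813, lat 17.6923.
Field: 109.4813/20 → 5 → F, 17.6923/10 → 1 → B; chars FB.
Square: 9.4813/2 → 4, 7.6923/1 → 7; chars 47.
Subsquare: 1.4813/0.0833333 → 17 → r, 0.6923/0.0416667 → 16 → q; chars rq.

FB47rq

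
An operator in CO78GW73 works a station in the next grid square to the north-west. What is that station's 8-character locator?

CO78gw64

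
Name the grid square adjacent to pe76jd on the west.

PE76id

Longitude subsquare j = 9; −1 → 8 = i.
The latitude characters are unchanged.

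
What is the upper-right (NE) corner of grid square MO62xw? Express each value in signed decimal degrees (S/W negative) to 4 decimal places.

Field M=12, O=14: +12·20° lon, +14·10° lat → SW at lon 60°, lat 50°.
Square 6, 2: +6·2° lon, +2·1° lat → SW at lon 72°, lat 52°.
Subsquare x=23, w=22: +23·0.0833333° lon, +22·0.0416667° lat → SW at lon 73.9167°, lat 52.9167°.
Cell spans 0.0833333° lon × 0.0416667° lat. NE corner is SW corner plus one full cell.
latitude 52.9583, longitude 74.0000.

52.9583, 74.0000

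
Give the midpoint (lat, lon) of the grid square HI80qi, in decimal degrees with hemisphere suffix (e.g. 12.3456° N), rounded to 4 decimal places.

Field H=7, I=8: +7·20° lon, +8·10° lat → SW at lon -40°, lat -10°.
Square 8, 0: +8·2° lon, +0·1° lat → SW at lon -24°, lat -10°.
Subsquare q=16, i=8: +16·0.0833333° lon, +8·0.0416667° lat → SW at lon -22.6667°, lat -9.66667°.
Cell spans 0.0833333° lon × 0.0416667° lat. Centre is SW corner plus half of each.
latitude 9.6458° S, longitude 22.6250° W.

9.6458° S, 22.6250° W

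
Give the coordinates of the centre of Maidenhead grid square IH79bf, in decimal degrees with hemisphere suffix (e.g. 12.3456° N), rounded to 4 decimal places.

Field I=8, H=7: +8·20° lon, +7·10° lat → SW at lon -20°, lat -20°.
Square 7, 9: +7·2° lon, +9·1° lat → SW at lon -6°, lat -11°.
Subsquare b=1, f=5: +1·0.0833333° lon, +5·0.0416667° lat → SW at lon -5.91667°, lat -10.7917°.
Cell spans 0.0833333° lon × 0.0416667° lat. Centre is SW corner plus half of each.
latitude 10.7708° S, longitude 5.8750° W.

10.7708° S, 5.8750° W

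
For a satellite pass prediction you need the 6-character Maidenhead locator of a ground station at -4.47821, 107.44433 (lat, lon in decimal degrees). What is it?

OI35rm

Add 180° to longitude and 90° to latitude: 287.4443, 85.5218.
Field (20°×10°, letters A–R): 287.4443/20 → 14 → O, 85.5218/10 → 8 → I; chars OI.
Square (2°×1°, digits 0–9): 7.4443/2 → 3, 5.5218/1 → 5; chars 35.
Subsquare (5′×2.5′, letters a–x): 1.4443/0.0833333 → 17 → r, 0.5218/0.0416667 → 12 → m; chars rm.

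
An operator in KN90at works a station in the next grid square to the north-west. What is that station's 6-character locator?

KN80xu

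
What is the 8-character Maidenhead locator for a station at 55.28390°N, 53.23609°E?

LO65og88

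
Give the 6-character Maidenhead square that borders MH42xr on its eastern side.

MH52ar

Longitude subsquare x = 23; +1 → 24, wraps to 0 = a, carry into square.
Longitude square 4; +1 → 5.
The latitude characters are unchanged.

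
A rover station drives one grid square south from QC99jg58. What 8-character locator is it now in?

QC99jg57

Latitude extended square 8; −1 → 7.
The longitude characters are unchanged.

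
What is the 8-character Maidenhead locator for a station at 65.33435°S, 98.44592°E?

NC94fp39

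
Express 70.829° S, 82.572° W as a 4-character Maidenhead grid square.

Shift to the Maidenhead origin (180°W, 90°S): lon 97.43, lat 19.17.
Field: lon ⌊97.43/20⌋ = 4 → E; lat ⌊19.17/10⌋ = 1 → B.
Square: lon ⌊17.43/2⌋ = 8; lat ⌊9.17/1⌋ = 9.

EB89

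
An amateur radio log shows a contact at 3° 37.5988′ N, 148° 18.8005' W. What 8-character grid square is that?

Shift to the Maidenhead origin (180°W, 90°S): lon 31.68666, lat 93.62665.
Field (20°×10°, letters A–R): 31.68666/20 → 1 → B, 93.62665/10 → 9 → J; chars BJ.
Square (2°×1°, digits 0–9): 11.68666/2 → 5, 3.62665/1 → 3; chars 53.
Subsquare (5′×2.5′, letters a–x): 1.68666/0.0833333 → 20 → u, 0.62665/0.0416667 → 15 → p; chars up.
Extended square (30″×15″, digits 0–9): 0.01999/0.00833333 → 2, 0.00165/0.00416667 → 0; chars 20.

BJ53up20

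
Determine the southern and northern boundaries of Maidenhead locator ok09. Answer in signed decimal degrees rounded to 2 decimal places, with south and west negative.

19.00, 20.00

Field O=14, K=10: +14·20° lon, +10·10° lat → SW at lon 100°, lat 10°.
Square 0, 9: +0·2° lon, +9·1° lat → SW at lon 100°, lat 19°.
Cell spans 2° lon × 1° lat.
south 19.00, north 20.00.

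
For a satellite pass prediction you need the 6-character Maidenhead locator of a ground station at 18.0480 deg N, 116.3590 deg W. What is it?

Add 180° to longitude and 90° to latitude: 63.6410, 108.0480.
Field: lon ⌊63.6410/20⌋ = 3 → D; lat ⌊108.0480/10⌋ = 10 → K.
Square: lon ⌊3.6410/2⌋ = 1; lat ⌊8.0480/1⌋ = 8.
Subsquare: lon ⌊1.6410/0.0833333⌋ = 19 → t; lat ⌊0.0480/0.0416667⌋ = 1 → b.

DK18tb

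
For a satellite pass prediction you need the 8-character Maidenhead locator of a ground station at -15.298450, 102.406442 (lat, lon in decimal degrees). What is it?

OH14eq88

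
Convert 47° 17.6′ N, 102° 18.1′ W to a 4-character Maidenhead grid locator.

DN87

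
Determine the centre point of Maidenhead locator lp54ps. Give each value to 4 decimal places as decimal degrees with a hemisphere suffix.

64.7708° N, 51.2917° E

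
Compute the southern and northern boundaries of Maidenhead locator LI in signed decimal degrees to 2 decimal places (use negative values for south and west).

-10.00, 0.00

Field L=11, I=8: +11·20° lon, +8·10° lat → SW at lon 40°, lat -10°.
Cell spans 20° lon × 10° lat.
south -10.00, north 0.00.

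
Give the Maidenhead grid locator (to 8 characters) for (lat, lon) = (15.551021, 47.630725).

Shift to the Maidenhead origin (180°W, 90°S): lon 227.63072, lat 105.55102.
Field (20°×10°, letters A–R): 227.63072/20 → 11 → L, 105.55102/10 → 10 → K; chars LK.
Square (2°×1°, digits 0–9): 7.63072/2 → 3, 5.55102/1 → 5; chars 35.
Subsquare (5′×2.5′, letters a–x): 1.63072/0.0833333 → 19 → t, 0.55102/0.0416667 → 13 → n; chars tn.
Extended square (30″×15″, digits 0–9): 0.04739/0.00833333 → 5, 0.00935/0.00416667 → 2; chars 52.

LK35tn52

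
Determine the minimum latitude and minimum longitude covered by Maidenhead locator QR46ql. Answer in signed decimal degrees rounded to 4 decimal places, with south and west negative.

Field Q=16, R=17: +16·20° lon, +17·10° lat → SW at lon 140°, lat 80°.
Square 4, 6: +4·2° lon, +6·1° lat → SW at lon 148°, lat 86°.
Subsquare q=16, l=11: +16·0.0833333° lon, +11·0.0416667° lat → SW at lon 149.333°, lat 86.4583°.
latitude 86.4583, longitude 149.3333.

86.4583, 149.3333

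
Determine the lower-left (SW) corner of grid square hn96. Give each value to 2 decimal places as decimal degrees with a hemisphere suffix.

46.00° N, 22.00° W

Field H=7, N=13: +7·20° lon, +13·10° lat → SW at lon -40°, lat 40°.
Square 9, 6: +9·2° lon, +6·1° lat → SW at lon -22°, lat 46°.
latitude 46.00° N, longitude 22.00° W.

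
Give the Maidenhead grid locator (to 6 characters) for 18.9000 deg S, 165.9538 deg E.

Add 180° to longitude and 90° to latitude: 345.9538, 71.1000.
Field (20°×10°, letters A–R): 345.9538/20 → 17 → R, 71.1000/10 → 7 → H; chars RH.
Square (2°×1°, digits 0–9): 5.9538/2 → 2, 1.1000/1 → 1; chars 21.
Subsquare (5′×2.5′, letters a–x): 1.9538/0.0833333 → 23 → x, 0.1000/0.0416667 → 2 → c; chars xc.

RH21xc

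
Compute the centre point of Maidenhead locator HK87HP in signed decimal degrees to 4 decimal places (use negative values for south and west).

17.6458, -23.3750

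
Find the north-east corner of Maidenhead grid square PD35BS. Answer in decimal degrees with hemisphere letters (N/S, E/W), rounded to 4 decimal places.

54.2083° S, 126.1667° E

Field P=15, D=3: +15·20° lon, +3·10° lat → SW at lon 120°, lat -60°.
Square 3, 5: +3·2° lon, +5·1° lat → SW at lon 126°, lat -55°.
Subsquare b=1, s=18: +1·0.0833333° lon, +18·0.0416667° lat → SW at lon 126.083°, lat -54.25°.
Cell spans 0.0833333° lon × 0.0416667° lat. NE corner is SW corner plus one full cell.
latitude 54.2083° S, longitude 126.1667° E.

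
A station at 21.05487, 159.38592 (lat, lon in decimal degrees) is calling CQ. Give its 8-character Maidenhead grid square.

Add 180° to longitude and 90° to latitude: 339.38592, 111.05487.
Field (20°×10°, letters A–R): 339.38592/20 → 16 → Q, 111.05487/10 → 11 → L; chars QL.
Square (2°×1°, digits 0–9): 19.38592/2 → 9, 1.05487/1 → 1; chars 91.
Subsquare (5′×2.5′, letters a–x): 1.38592/0.0833333 → 16 → q, 0.05487/0.0416667 → 1 → b; chars qb.
Extended square (30″×15″, digits 0–9): 0.05259/0.00833333 → 6, 0.01320/0.00416667 → 3; chars 63.

QL91qb63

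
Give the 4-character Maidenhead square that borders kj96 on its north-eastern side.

Longitude square 9; +1 → 10, wraps to 0, carry into field.
Longitude field K = 10; +1 → 11 = L.
Latitude square 6; +1 → 7.

LJ07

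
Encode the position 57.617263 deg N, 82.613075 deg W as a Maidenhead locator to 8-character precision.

EO87qo68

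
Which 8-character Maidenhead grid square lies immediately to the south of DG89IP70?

Latitude extended square 0; −1 → -1, wraps to 9, carry into subsquare.
Latitude subsquare p = 15; −1 → 14 = o.
The longitude characters are unchanged.

DG89io79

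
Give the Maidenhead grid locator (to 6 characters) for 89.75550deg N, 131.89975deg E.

Add 180° to longitude and 90° to latitude: 311.8998, 179.7555.
Field: lon ⌊311.8998/20⌋ = 15 → P; lat ⌊179.7555/10⌋ = 17 → R.
Square: lon ⌊11.8998/2⌋ = 5; lat ⌊9.7555/1⌋ = 9.
Subsquare: lon ⌊1.8998/0.0833333⌋ = 22 → w; lat ⌊0.7555/0.0416667⌋ = 18 → s.

PR59ws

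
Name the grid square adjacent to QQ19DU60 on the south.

QQ19dt69

Latitude extended square 0; −1 → -1, wraps to 9, carry into subsquare.
Latitude subsquare u = 20; −1 → 19 = t.
The longitude characters are unchanged.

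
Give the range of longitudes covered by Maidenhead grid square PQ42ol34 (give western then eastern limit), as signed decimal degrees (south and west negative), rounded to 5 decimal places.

Field P=15, Q=16: +15·20° lon, +16·10° lat → SW at lon 120°, lat 70°.
Square 4, 2: +4·2° lon, +2·1° lat → SW at lon 128°, lat 72°.
Subsquare o=14, l=11: +14·0.0833333° lon, +11·0.0416667° lat → SW at lon 129.167°, lat 72.4583°.
Extended square 3, 4: +3·0.00833333° lon, +4·0.00416667° lat → SW at lon 129.192°, lat 72.475°.
Cell spans 0.00833333° lon × 0.00416667° lat.
west 129.19167, east 129.20000.

129.19167, 129.20000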